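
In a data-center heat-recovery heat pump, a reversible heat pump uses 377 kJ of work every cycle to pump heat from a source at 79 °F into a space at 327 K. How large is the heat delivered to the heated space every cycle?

T_C = 79 °F → (79 − 32) × 5/9 = 26.11 °C = 299.26 K.
The Carnot heat-pump COP is COP_HP = T_H/(T_H − T_C) = 327.00/27.74 = 11.7885.
Q_H = COP_HP · W = 11.7885 × 377 = 4444 kJ.

Q_H ≈ 4444 kJ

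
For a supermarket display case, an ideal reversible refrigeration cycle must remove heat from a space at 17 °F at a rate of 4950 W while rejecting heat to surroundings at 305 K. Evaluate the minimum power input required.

Ẇ_in ≈ 751 W

T_C = 17 °F → (17 − 32) × 5/9 = -8.33 °C = 264.82 K.
For a reversible refrigerator, COP_R = T_C/(T_H − T_C) = 264.82/40.18 = 6.5902.
W = Q_C/COP_R = 4950/6.5902 = 751 W.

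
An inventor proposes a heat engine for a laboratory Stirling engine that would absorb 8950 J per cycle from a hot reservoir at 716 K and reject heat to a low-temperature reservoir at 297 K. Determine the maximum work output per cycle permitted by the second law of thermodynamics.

W_max ≈ 5238 J

The second-law ceiling is the Carnot efficiency, η_max = 1 − T_C/T_H = 1 − 297.00/716.00 = 0.5852.
W_max = η_max · Q_H = 0.5852 × 8950 = 5238 J.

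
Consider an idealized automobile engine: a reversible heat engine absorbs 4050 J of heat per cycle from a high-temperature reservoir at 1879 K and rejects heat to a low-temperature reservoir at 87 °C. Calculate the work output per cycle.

T_C = 87 °C → 87 + 273.15 = 360.15 K.
Since the cycle is reversible, η = 1 − T_C/T_H = 1 − 360.15/1879.00 = 0.8083.
W = η·Q_H = 0.8083 × 4050 = 3274 J.

W ≈ 3274 J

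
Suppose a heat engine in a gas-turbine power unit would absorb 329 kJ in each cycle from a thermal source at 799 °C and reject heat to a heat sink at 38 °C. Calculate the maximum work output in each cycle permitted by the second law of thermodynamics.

W_max ≈ 234 kJ

T_H = 799 °C → 799 + 273.15 = 1072.15 K.
T_C = 38 °C → 38 + 273.15 = 311.15 K.
The second-law ceiling is the Carnot efficiency, η_max = 1 − T_C/T_H = 1 − 311.15/1072.15 = 0.7098.
W_max = η_max · Q_H = 0.7098 × 329 = 234 kJ.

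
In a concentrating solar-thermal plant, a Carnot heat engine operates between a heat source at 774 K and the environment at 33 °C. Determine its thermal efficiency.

T_C = 33 °C → 33 + 273.15 = 306.15 K.
For a reversible engine, η = 1 − T_C/T_H = 1 − 306.15/774.00 = 0.604.

η ≈ 0.604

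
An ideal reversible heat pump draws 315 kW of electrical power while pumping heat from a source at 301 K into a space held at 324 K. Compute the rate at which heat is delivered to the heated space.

COP_HP = T_H/(T_H − T_C) = 324.00/23.00 = 14.0870.
Q_H = COP_HP · W = 14.0870 × 315 = 4437 kW.

Q̇_H ≈ 4437 kW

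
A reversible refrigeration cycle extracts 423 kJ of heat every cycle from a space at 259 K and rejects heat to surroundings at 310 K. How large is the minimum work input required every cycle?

W_in ≈ 83.29 kJ

The reversible coefficient of performance is COP_R = T_C/(T_H − T_C) = 259.00/51.00 = 5.0784.
W = Q_C/COP_R = 423/5.0784 = 83.29 kJ.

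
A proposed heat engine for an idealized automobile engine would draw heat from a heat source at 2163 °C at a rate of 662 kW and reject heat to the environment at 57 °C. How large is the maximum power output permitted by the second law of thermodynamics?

Ẇ_max ≈ 572.3 kW

T_H = 2163 °C → 2163 + 273.15 = 2436.15 K.
T_C = 57 °C → 57 + 273.15 = 330.15 K.
The upper bound on efficiency is η_max = 1 − T_C/T_H = 1 − 330.15/2436.15 = 0.8645.
W_max = η_max · Q_H = 0.8645 × 662 = 572.3 kW.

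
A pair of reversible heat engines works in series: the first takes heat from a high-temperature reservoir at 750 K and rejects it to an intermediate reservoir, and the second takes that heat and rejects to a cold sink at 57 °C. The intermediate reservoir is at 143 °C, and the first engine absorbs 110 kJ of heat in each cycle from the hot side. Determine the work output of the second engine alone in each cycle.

T_C = 57 °C → 57 + 273.15 = 330.15 K.
T_m = 143 °C → 143 + 273.15 = 416.15 K.
Heat entering the second stage: Q_m = Q_H·(T_m/T_H) = 110 × 416.15/750.00 = 61.0 kJ.
Second-stage efficiency η₂ = 1 − T_C/T_m = 1 − 330.15/416.15 = 0.2067, so W₂ = η₂·Q_m = 12.6 kJ.

W₂ ≈ 12.6 kJ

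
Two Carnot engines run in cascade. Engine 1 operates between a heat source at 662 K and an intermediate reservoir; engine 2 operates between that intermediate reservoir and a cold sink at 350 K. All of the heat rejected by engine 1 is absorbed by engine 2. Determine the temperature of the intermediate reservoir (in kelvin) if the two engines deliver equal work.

T_m ≈ 506 K

For reversible stages Q_m = Q_H·(T_m/T_H). Setting W₁ = Q_H(1 − T_m/T_H) equal to W₂ = Q_m(1 − T_C/T_m) = Q_H·(T_m − T_C)/T_H gives T_H − T_m = T_m − T_C, so T_m = (T_H + T_C)/2 = (662.00 + 350.00)/2 = 506 K.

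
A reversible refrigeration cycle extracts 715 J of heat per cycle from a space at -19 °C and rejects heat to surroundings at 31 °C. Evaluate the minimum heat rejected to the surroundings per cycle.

Q_H ≈ 856 J

T_H = 31 °C → 31 + 273.15 = 304.15 K.
T_C = -19 °C → -19 + 273.15 = 254.15 K.
For a reversible cycle Q_H/Q_C = T_H/T_C, so Q_H = Q_C·T_H/T_C = 715 × 304.15/254.15 = 856 J.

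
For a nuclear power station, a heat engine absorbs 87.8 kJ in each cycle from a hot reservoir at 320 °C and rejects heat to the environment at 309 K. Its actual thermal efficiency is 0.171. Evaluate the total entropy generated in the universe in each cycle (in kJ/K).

ΔS_univ ≈ 0.08753 kJ/K

T_H = 320 °C → 320 + 273.15 = 593.15 K.
W = η·Q_H = 0.171 × 87.8 = 15.01 kJ, so Q_C = Q_H − W = 72.79 kJ.
Entropy balance on the reservoirs: −Q_H/T_H = -0.1480 kJ/K, +Q_C/T_C = 0.2356 kJ/K.
ΔS_univ = −Q_H/T_H + Q_C/T_C = 0.08753 kJ/K (> 0, since η = 0.171 < η_Carnot = 0.479).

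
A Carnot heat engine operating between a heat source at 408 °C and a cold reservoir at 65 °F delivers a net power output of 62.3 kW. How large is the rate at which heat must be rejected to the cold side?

T_H = 408 °C → 408 + 273.15 = 681.15 K.
T_C = 65 °F → (65 − 32) × 5/9 = 18.33 °C = 291.48 K.
Since the cycle is reversible, η = 1 − T_C/T_H = 1 − 291.48/681.15 = 0.5721.
Since Q_C/Q_H = T_C/T_H and Q_H = W/η, Q_C = W·T_C/(T_H − T_C) = 62.3 × 291.48/389.67 = 46.6 kW.

Q̇_C ≈ 46.6 kW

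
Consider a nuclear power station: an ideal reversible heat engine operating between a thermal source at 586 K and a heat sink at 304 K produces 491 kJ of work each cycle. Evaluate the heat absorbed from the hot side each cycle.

Carnot efficiency: η = 1 − T_C/T_H = 1 − 304.00/586.00 = 0.4812.
Q_H = W/η = 491/0.4812 = 1020 kJ.

Q_H ≈ 1020 kJ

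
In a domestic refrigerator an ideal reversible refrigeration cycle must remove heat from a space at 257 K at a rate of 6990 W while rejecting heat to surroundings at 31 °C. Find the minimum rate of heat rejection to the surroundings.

T_H = 31 °C → 31 + 273.15 = 304.15 K.
For a reversible cycle Q_H/Q_C = T_H/T_C, so Q_H = Q_C·T_H/T_C = 6990 × 304.15/257.00 = 8270 W.

Q̇_H ≈ 8270 W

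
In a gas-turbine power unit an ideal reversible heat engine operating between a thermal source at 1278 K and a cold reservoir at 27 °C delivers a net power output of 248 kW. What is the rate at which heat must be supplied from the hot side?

Q̇_H ≈ 324.1 kW

T_C = 27 °C → 27 + 273.15 = 300.15 K.
Since the cycle is reversible, η = 1 − T_C/T_H = 1 − 300.15/1278.00 = 0.7651.
Q_H = W/η = 248/0.7651 = 324.1 kW.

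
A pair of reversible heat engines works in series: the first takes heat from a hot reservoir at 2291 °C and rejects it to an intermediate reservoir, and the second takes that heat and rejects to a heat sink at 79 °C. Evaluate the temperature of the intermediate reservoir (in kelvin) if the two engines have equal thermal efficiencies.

T_m ≈ 950 K

T_H = 2291 °C → 2291 + 273.15 = 2564.15 K.
T_C = 79 °C → 79 + 273.15 = 352.15 K.
Equal efficiencies require 1 − T_m/T_H = 1 − T_C/T_m, i.e. T_m/T_H = T_C/T_m, so T_m = √(T_H·T_C) = √(2564.15 × 352.15) = 950 K.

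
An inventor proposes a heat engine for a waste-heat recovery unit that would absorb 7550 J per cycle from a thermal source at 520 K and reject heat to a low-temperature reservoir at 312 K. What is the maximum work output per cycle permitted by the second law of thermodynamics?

W_max ≈ 3020 J

The upper bound on efficiency is η_max = 1 − T_C/T_H = 1 − 312.00/520.00 = 0.4000.
W_max = η_max · Q_H = 0.4000 × 7550 = 3020 J.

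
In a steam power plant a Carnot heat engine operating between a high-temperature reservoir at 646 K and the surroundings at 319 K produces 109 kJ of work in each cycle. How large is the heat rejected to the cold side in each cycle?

Since the cycle is reversible, η = 1 − T_C/T_H = 1 − 319.00/646.00 = 0.5062.
Since Q_C/Q_H = T_C/T_H and Q_H = W/η, Q_C = W·T_C/(T_H − T_C) = 109 × 319.00/327.00 = 106 kJ.

Q_C ≈ 106 kJ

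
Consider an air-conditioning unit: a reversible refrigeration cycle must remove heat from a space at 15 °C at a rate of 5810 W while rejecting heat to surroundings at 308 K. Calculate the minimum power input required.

T_C = 15 °C → 15 + 273.15 = 288.15 K.
COP_R = T_C/(T_H − T_C) = 288.15/19.85 = 14.5164.
W = Q_C/COP_R = 5810/14.5164 = 400.2 W.

Ẇ_in ≈ 400.2 W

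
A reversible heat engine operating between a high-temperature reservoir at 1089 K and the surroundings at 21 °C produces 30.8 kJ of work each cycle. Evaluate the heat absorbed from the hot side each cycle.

Q_H ≈ 42.20 kJ

T_C = 21 °C → 21 + 273.15 = 294.15 K.
The Carnot efficiency is η = 1 − T_C/T_H = 1 − 294.15/1089.00 = 0.7299.
Q_H = W/η = 30.8/0.7299 = 42.20 kJ.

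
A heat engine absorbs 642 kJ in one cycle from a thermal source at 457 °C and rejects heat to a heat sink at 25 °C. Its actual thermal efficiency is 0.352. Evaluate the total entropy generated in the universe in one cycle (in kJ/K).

T_H = 457 °C → 457 + 273.15 = 730.15 K.
T_C = 25 °C → 25 + 273.15 = 298.15 K.
W = η·Q_H = 0.352 × 642 = 226.0 kJ, so Q_C = Q_H − W = 416.0 kJ.
Reservoir entropy changes: ΔS_H = −Q_H/T_H = −642/730.15 = -0.8793 kJ/K and ΔS_C = +Q_C/T_C = 416.0/298.15 = 1.395 kJ/K.
ΔS_univ = −Q_H/T_H + Q_C/T_C = 0.516 kJ/K (> 0, since η = 0.352 < η_Carnot = 0.592).

ΔS_univ ≈ 0.516 kJ/K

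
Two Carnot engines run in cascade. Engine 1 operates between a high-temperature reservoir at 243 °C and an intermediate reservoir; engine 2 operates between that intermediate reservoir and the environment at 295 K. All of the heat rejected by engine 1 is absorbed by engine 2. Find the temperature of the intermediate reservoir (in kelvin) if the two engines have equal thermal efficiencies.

T_H = 243 °C → 243 + 273.15 = 516.15 K.
Equal efficiencies require 1 − T_m/T_H = 1 − T_C/T_m, i.e. T_m/T_H = T_C/T_m, so T_m = √(T_H·T_C) = √(516.15 × 295.00) = 390 K.

T_m ≈ 390 K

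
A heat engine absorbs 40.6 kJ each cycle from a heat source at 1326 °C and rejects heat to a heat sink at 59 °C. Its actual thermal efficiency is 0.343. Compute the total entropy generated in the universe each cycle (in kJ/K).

T_H = 1326 °C → 1326 + 273.15 = 1599.15 K.
T_C = 59 °C → 59 + 273.15 = 332.15 K.
W = η·Q_H = 0.343 × 40.6 = 13.93 kJ, so Q_C = Q_H − W = 26.67 kJ.
Reservoir entropy changes: ΔS_H = −Q_H/T_H = −40.6/1599.15 = -0.02539 kJ/K and ΔS_C = +Q_C/T_C = 26.67/332.15 = 0.08031 kJ/K.
ΔS_univ = −Q_H/T_H + Q_C/T_C = 0.0549 kJ/K (> 0, since η = 0.343 < η_Carnot = 0.792).

ΔS_univ ≈ 0.0549 kJ/K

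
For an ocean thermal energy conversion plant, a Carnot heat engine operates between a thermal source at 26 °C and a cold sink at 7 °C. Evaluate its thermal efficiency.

T_H = 26 °C → 26 + 273.15 = 299.15 K.
T_C = 7 °C → 7 + 273.15 = 280.15 K.
Carnot efficiency: η = 1 − T_C/T_H = 1 − 280.15/299.15 = 0.0635.

η ≈ 0.0635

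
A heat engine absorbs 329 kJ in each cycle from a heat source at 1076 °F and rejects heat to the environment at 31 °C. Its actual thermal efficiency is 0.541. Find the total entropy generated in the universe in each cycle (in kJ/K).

T_H = 1076 °F → (1076 − 32) × 5/9 = 580.00 °C = 853.15 K.
T_C = 31 °C → 31 + 273.15 = 304.15 K.
W = η·Q_H = 0.541 × 329 = 178.0 kJ, so Q_C = Q_H − W = 151.0 kJ.
Reservoir entropy changes: ΔS_H = −Q_H/T_H = −329/853.15 = -0.3856 kJ/K and ΔS_C = +Q_C/T_C = 151.0/304.15 = 0.4965 kJ/K.
ΔS_univ = −Q_H/T_H + Q_C/T_C = 0.111 kJ/K (> 0, since η = 0.541 < η_Carnot = 0.643).

ΔS_univ ≈ 0.111 kJ/K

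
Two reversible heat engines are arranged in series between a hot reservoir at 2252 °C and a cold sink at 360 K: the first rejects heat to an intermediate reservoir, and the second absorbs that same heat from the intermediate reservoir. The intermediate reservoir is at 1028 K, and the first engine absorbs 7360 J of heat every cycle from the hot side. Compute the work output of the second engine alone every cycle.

W₂ ≈ 1947 J

T_H = 2252 °C → 2252 + 273.15 = 2525.15 K.
Heat entering the second stage: Q_m = Q_H·(T_m/T_H) = 7360 × 1028.00/2525.15 = 2996 J.
Second-stage efficiency η₂ = 1 − T_C/T_m = 1 − 360.00/1028.00 = 0.6498, so W₂ = η₂·Q_m = 1947 J.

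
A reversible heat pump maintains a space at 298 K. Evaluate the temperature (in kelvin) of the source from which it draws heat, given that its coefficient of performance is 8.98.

COP_HP = T_H/(T_H − T_C) ⇒ T_C = T_H·(COP_HP − 1)/COP_HP = 298.00 × (8.98 − 1)/8.98 = 265 K.

T_C ≈ 265 K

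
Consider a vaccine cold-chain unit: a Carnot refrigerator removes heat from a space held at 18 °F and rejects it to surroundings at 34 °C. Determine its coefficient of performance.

T_H = 34 °C → 34 + 273.15 = 307.15 K.
T_C = 18 °F → (18 − 32) × 5/9 = -7.78 °C = 265.37 K.
For a reversible refrigerator, COP_R = T_C/(T_H − T_C) = 265.37/(307.15 − 265.37) = 6.35.

COP_R ≈ 6.35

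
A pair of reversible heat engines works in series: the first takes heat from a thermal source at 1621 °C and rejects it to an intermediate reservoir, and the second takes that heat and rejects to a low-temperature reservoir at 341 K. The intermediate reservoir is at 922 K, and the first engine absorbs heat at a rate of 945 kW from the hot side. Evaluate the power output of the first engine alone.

T_H = 1621 °C → 1621 + 273.15 = 1894.15 K.
First-stage efficiency η₁ = 1 − T_m/T_H = 1 − 922.00/1894.15 = 0.5132.
W₁ = η₁·Q_H = 0.5132 × 945 = 485 kW.

Ẇ₁ ≈ 485 kW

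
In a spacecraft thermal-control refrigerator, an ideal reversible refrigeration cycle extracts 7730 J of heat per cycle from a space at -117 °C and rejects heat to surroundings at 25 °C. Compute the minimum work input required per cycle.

T_H = 25 °C → 25 + 273.15 = 298.15 K.
T_C = -117 °C → -117 + 273.15 = 156.15 K.
Carnot COP: COP_R = T_C/(T_H − T_C) = 156.15/142.00 = 1.0996.
W = Q_C/COP_R = 7730/1.0996 = 7030 J.

W_in ≈ 7030 J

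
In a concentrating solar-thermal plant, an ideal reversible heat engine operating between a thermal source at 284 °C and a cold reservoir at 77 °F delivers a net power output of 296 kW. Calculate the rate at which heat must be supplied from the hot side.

Q̇_H ≈ 636.7 kW

T_H = 284 °C → 284 + 273.15 = 557.15 K.
T_C = 77 °F → (77 − 32) × 5/9 = 25.00 °C = 298.15 K.
Carnot efficiency: η = 1 − T_C/T_H = 1 − 298.15/557.15 = 0.4649.
Q_H = W/η = 296/0.4649 = 636.7 kW.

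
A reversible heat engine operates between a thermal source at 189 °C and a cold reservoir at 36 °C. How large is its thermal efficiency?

T_H = 189 °C → 189 + 273.15 = 462.15 K.
T_C = 36 °C → 36 + 273.15 = 309.15 K.
Carnot efficiency: η = 1 − T_C/T_H = 1 − 309.15/462.15 = 0.331.

η ≈ 0.331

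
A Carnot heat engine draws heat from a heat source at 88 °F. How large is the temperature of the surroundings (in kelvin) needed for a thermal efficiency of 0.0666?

T_C ≈ 284 K

T_H = 88 °F → (88 − 32) × 5/9 = 31.11 °C = 304.26 K.
From η = 1 − T_C/T_H, T_C = T_H·(1 − η) = 304.26 × (1 − 0.0666) = 284 K.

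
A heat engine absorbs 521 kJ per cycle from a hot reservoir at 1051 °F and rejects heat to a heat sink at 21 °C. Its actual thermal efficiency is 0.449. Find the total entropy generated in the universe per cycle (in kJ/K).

T_H = 1051 °F → (1051 − 32) × 5/9 = 566.11 °C = 839.26 K.
T_C = 21 °C → 21 + 273.15 = 294.15 K.
W = η·Q_H = 0.449 × 521 = 233.9 kJ, so Q_C = Q_H − W = 287.1 kJ.
The hot reservoir loses entropy Q_H/T_H = 521/839.26 = 0.6208 kJ/K; the cold reservoir gains Q_C/T_C = 287.1/294.15 = 0.9759 kJ/K.
ΔS_univ = −Q_H/T_H + Q_C/T_C = 0.3551 kJ/K (> 0, since η = 0.449 < η_Carnot = 0.650).

ΔS_univ ≈ 0.3551 kJ/K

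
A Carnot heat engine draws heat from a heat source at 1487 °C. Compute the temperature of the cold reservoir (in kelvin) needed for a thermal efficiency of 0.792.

T_C ≈ 366.1 K

T_H = 1487 °C → 1487 + 273.15 = 1760.15 K.
From η = 1 − T_C/T_H, T_C = T_H·(1 − η) = 1760.15 × (1 − 0.792) = 366.1 K.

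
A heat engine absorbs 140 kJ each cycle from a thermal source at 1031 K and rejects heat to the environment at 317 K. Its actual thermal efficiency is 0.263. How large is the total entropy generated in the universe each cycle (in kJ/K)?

W = η·Q_H = 0.263 × 140 = 36.82 kJ, so Q_C = Q_H − W = 103.2 kJ.
Reservoir entropy changes: ΔS_H = −Q_H/T_H = −140/1031.00 = -0.1358 kJ/K and ΔS_C = +Q_C/T_C = 103.2/317.00 = 0.3255 kJ/K.
ΔS_univ = −Q_H/T_H + Q_C/T_C = 0.1897 kJ/K (> 0, since η = 0.263 < η_Carnot = 0.693).

ΔS_univ ≈ 0.1897 kJ/K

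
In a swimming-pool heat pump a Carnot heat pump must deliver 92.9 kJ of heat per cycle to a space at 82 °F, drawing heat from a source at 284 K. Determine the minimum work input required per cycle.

W_in ≈ 5.23 kJ

T_H = 82 °F → (82 − 32) × 5/9 = 27.78 °C = 300.93 K.
For a reversible heat pump, COP_HP = T_H/(T_H − T_C) = 300.93/16.93 = 17.7772.
W = Q_H/COP_HP = 92.9/17.7772 = 5.23 kJ.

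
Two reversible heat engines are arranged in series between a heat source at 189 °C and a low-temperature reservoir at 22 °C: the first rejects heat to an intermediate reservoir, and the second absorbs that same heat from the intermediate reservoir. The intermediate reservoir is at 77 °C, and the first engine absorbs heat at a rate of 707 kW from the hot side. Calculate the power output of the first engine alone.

Ẇ₁ ≈ 171 kW

T_H = 189 °C → 189 + 273.15 = 462.15 K.
T_C = 22 °C → 22 + 273.15 = 295.15 K.
T_m = 77 °C → 77 + 273.15 = 350.15 K.
First-stage efficiency η₁ = 1 − T_m/T_H = 1 − 350.15/462.15 = 0.2423.
W₁ = η₁·Q_H = 0.2423 × 707 = 171 kW.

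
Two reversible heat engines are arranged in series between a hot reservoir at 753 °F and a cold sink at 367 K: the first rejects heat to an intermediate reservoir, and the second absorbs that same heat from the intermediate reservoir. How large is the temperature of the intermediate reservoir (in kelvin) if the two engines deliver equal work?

T_m ≈ 520.4 K

T_H = 753 °F → (753 − 32) × 5/9 = 400.56 °C = 673.71 K.
For reversible stages Q_m = Q_H·(T_m/T_H). Setting W₁ = Q_H(1 − T_m/T_H) equal to W₂ = Q_m(1 − T_C/T_m) = Q_H·(T_m − T_C)/T_H gives T_H − T_m = T_m − T_C, so T_m = (T_H + T_C)/2 = (673.71 + 367.00)/2 = 520.4 K.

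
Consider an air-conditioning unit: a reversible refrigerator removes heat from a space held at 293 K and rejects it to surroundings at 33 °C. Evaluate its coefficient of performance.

T_H = 33 °C → 33 + 273.15 = 306.15 K.
For a reversible refrigerator, COP_R = T_C/(T_H − T_C) = 293.00/(306.15 − 293.00) = 22.3.

COP_R ≈ 22.3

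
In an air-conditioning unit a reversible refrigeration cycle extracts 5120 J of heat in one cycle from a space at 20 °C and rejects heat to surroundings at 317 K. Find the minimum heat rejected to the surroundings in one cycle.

T_C = 20 °C → 20 + 273.15 = 293.15 K.
For a reversible cycle Q_H/Q_C = T_H/T_C, so Q_H = Q_C·T_H/T_C = 5120 × 317.00/293.15 = 5540 J.

Q_H ≈ 5540 J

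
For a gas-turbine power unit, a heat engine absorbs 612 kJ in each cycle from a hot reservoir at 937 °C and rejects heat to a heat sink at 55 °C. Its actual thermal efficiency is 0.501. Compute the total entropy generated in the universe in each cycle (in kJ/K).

T_H = 937 °C → 937 + 273.15 = 1210.15 K.
T_C = 55 °C → 55 + 273.15 = 328.15 K.
W = η·Q_H = 0.501 × 612 = 306.6 kJ, so Q_C = Q_H − W = 305.4 kJ.
Entropy balance on the reservoirs: −Q_H/T_H = -0.5057 kJ/K, +Q_C/T_C = 0.9306 kJ/K.
ΔS_univ = −Q_H/T_H + Q_C/T_C = 0.425 kJ/K (> 0, since η = 0.501 < η_Carnot = 0.729).

ΔS_univ ≈ 0.425 kJ/K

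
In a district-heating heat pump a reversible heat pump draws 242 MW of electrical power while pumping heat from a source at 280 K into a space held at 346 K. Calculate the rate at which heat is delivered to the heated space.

COP_HP = T_H/(T_H − T_C) = 346.00/66.00 = 5.2424.
Q_H = COP_HP · W = 5.2424 × 242 = 1270 MW.

Q̇_H ≈ 1270 MW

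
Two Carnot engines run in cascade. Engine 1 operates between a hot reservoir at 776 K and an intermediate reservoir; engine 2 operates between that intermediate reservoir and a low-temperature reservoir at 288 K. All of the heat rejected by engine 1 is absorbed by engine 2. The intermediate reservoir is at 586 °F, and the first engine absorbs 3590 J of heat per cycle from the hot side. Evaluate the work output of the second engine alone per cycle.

W₂ ≈ 1355 J

T_m = 586 °F → (586 − 32) × 5/9 = 307.78 °C = 580.93 K.
Heat entering the second stage: Q_m = Q_H·(T_m/T_H) = 3590 × 580.93/776.00 = 2688 J.
Second-stage efficiency η₂ = 1 − T_C/T_m = 1 − 288.00/580.93 = 0.5042, so W₂ = η₂·Q_m = 1355 J.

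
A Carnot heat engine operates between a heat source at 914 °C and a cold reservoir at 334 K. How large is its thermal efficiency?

T_H = 914 °C → 914 + 273.15 = 1187.15 K.
η_rev = 1 − T_C/T_H = 1 − 334.00/1187.15 = 0.719.

η ≈ 0.719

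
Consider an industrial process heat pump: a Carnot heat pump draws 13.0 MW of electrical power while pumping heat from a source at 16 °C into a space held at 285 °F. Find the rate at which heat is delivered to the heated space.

Q̇_H ≈ 43.2 MW

T_H = 285 °F → (285 − 32) × 5/9 = 140.56 °C = 413.71 K.
T_C = 16 °C → 16 + 273.15 = 289.15 K.
For a reversible heat pump, COP_HP = T_H/(T_H − T_C) = 413.71/124.56 = 3.3215.
Q_H = COP_HP · W = 3.3215 × 13.0 = 43.2 MW.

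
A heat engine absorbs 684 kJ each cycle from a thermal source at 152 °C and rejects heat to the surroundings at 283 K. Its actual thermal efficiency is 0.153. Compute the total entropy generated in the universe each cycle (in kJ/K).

ΔS_univ ≈ 0.438 kJ/K

T_H = 152 °C → 152 + 273.15 = 425.15 K.
W = η·Q_H = 0.153 × 684 = 104.7 kJ, so Q_C = Q_H − W = 579.3 kJ.
Entropy balance on the reservoirs: −Q_H/T_H = -1.609 kJ/K, +Q_C/T_C = 2.047 kJ/K.
ΔS_univ = −Q_H/T_H + Q_C/T_C = 0.438 kJ/K (> 0, since η = 0.153 < η_Carnot = 0.334).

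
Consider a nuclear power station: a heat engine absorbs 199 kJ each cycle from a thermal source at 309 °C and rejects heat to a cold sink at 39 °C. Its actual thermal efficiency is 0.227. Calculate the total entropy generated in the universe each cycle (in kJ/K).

T_H = 309 °C → 309 + 273.15 = 582.15 K.
T_C = 39 °C → 39 + 273.15 = 312.15 K.
W = η·Q_H = 0.227 × 199 = 45.17 kJ, so Q_C = Q_H − W = 153.8 kJ.
The hot reservoir loses entropy Q_H/T_H = 199/582.15 = 0.3418 kJ/K; the cold reservoir gains Q_C/T_C = 153.8/312.15 = 0.4928 kJ/K.
ΔS_univ = −Q_H/T_H + Q_C/T_C = 0.151 kJ/K (> 0, since η = 0.227 < η_Carnot = 0.464).

ΔS_univ ≈ 0.151 kJ/K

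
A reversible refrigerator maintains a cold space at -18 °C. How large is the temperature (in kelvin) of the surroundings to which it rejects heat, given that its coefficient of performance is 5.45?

T_C = -18 °C → -18 + 273.15 = 255.15 K.
COP_R = T_C/(T_H − T_C) ⇒ T_H = T_C·(1 + 1/COP_R) = 255.15 × (1 + 1/5.45) = 302 K.

T_H ≈ 302 K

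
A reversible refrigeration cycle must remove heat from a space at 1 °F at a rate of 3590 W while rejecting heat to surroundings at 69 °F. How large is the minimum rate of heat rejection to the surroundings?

Q̇_H ≈ 4120 W

T_H = 69 °F → (69 − 32) × 5/9 = 20.56 °C = 293.71 K.
T_C = 1 °F → (1 − 32) × 5/9 = -17.22 °C = 255.93 K.
For a reversible cycle Q_H/Q_C = T_H/T_C, so Q_H = Q_C·T_H/T_C = 3590 × 293.71/255.93 = 4120 W.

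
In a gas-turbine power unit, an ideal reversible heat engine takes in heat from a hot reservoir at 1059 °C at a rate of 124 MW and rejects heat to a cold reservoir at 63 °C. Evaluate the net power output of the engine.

Ẇ ≈ 92.7 MW

T_H = 1059 °C → 1059 + 273.15 = 1332.15 K.
T_C = 63 °C → 63 + 273.15 = 336.15 K.
For a reversible engine, η = 1 − T_C/T_H = 1 − 336.15/1332.15 = 0.7477.
W = η·Q_H = 0.7477 × 124 = 92.7 MW.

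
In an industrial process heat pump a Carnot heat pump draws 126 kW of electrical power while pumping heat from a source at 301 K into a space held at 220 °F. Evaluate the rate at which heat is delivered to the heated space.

T_H = 220 °F → (220 − 32) × 5/9 = 104.44 °C = 377.59 K.
Reversible heating COP: COP_HP = T_H/(T_H − T_C) = 377.59/76.59 = 4.9298.
Q_H = COP_HP · W = 4.9298 × 126 = 621 kW.

Q̇_H ≈ 621 kW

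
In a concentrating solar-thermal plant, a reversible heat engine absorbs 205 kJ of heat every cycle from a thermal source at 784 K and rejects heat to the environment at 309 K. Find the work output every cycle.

W ≈ 124 kJ

Since the cycle is reversible, η = 1 − T_C/T_H = 1 − 309.00/784.00 = 0.6059.
W = η·Q_H = 0.6059 × 205 = 124 kJ.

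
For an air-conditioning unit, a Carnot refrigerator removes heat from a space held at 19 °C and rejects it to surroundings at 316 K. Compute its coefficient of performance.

COP_R ≈ 12.2

T_C = 19 °C → 19 + 273.15 = 292.15 K.
The reversible coefficient of performance is COP_R = T_C/(T_H − T_C) = 292.15/(316.00 − 292.15) = 12.2.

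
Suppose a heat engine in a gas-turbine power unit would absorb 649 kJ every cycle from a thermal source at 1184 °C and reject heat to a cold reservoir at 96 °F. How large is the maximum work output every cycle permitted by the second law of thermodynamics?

W_max ≈ 512 kJ

T_H = 1184 °C → 1184 + 273.15 = 1457.15 K.
T_C = 96 °F → (96 − 32) × 5/9 = 35.56 °C = 308.71 K.
The upper bound on efficiency is η_max = 1 − T_C/T_H = 1 − 308.71/1457.15 = 0.7881.
W_max = η_max · Q_H = 0.7881 × 649 = 512 kJ.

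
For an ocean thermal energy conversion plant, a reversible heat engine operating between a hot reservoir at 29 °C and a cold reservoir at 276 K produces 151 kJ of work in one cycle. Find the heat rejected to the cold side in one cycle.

Q_C ≈ 1594 kJ

T_H = 29 °C → 29 + 273.15 = 302.15 K.
For a reversible engine, η = 1 − T_C/T_H = 1 − 276.00/302.15 = 0.0865.
Since Q_C/Q_H = T_C/T_H and Q_H = W/η, Q_C = W·T_C/(T_H − T_C) = 151 × 276.00/26.15 = 1594 kJ.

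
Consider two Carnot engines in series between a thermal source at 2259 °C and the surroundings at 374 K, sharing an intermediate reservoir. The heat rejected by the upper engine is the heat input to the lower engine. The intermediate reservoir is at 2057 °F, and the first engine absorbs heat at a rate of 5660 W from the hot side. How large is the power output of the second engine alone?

Ẇ₂ ≈ 2290 W

T_H = 2259 °C → 2259 + 273.15 = 2532.15 K.
T_m = 2057 °F → (2057 − 32) × 5/9 = 1125.00 °C = 1398.15 K.
Heat entering the second stage: Q_m = Q_H·(T_m/T_H) = 5660 × 1398.15/2532.15 = 3130 W.
Second-stage efficiency η₂ = 1 − T_C/T_m = 1 − 374.00/1398.15 = 0.7325, so W₂ = η₂·Q_m = 2290 W.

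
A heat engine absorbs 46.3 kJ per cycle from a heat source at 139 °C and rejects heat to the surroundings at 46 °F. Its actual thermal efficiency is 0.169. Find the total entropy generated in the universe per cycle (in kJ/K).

T_H = 139 °C → 139 + 273.15 = 412.15 K.
T_C = 46 °F → (46 − 32) × 5/9 = 7.78 °C = 280.93 K.
W = η·Q_H = 0.169 × 46.3 = 7.825 kJ, so Q_C = Q_H − W = 38.48 kJ.
Reservoir entropy changes: ΔS_H = −Q_H/T_H = −46.3/412.15 = -0.1123 kJ/K and ΔS_C = +Q_C/T_C = 38.48/280.93 = 0.1370 kJ/K.
ΔS_univ = −Q_H/T_H + Q_C/T_C = 0.0246 kJ/K (> 0, since η = 0.169 < η_Carnot = 0.318).

ΔS_univ ≈ 0.0246 kJ/K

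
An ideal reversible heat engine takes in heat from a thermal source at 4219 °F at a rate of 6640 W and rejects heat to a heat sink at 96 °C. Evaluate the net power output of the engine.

Ẇ ≈ 5700 W

T_H = 4219 °F → (4219 − 32) × 5/9 = 2326.11 °C = 2599.26 K.
T_C = 96 °C → 96 + 273.15 = 369.15 K.
Carnot efficiency: η = 1 − T_C/T_H = 1 − 369.15/2599.26 = 0.8580.
W = η·Q_H = 0.8580 × 6640 = 5700 W.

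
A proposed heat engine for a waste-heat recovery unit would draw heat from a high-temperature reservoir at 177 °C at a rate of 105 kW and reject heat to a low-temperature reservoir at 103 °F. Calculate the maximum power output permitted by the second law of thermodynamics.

Ẇ_max ≈ 32.1 kW

T_H = 177 °C → 177 + 273.15 = 450.15 K.
T_C = 103 °F → (103 − 32) × 5/9 = 39.44 °C = 312.59 K.
The second-law ceiling is the Carnot efficiency, η_max = 1 − T_C/T_H = 1 − 312.59/450.15 = 0.3056.
W_max = η_max · Q_H = 0.3056 × 105 = 32.1 kW.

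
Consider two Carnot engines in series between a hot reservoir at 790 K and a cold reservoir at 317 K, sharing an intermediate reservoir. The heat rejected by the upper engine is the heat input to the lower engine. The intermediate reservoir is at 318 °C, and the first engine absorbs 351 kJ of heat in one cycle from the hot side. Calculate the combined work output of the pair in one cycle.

W_total ≈ 210 kJ

Two reversible stages in series are equivalent to a single Carnot engine between T_H and T_C, so η_total = 1 − T_C/T_H = 1 − 317.00/790.00 = 0.5987.
W_total = η_total · Q_H = 0.5987 × 351 = 210 kJ.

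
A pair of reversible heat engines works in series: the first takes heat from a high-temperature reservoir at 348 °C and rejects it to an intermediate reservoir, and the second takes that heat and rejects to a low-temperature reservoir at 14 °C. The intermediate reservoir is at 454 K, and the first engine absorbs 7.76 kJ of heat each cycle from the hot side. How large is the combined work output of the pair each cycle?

T_H = 348 °C → 348 + 273.15 = 621.15 K.
T_C = 14 °C → 14 + 273.15 = 287.15 K.
Two reversible stages in series are equivalent to a single Carnot engine between T_H and T_C, so η_total = 1 − T_C/T_H = 1 − 287.15/621.15 = 0.5377.
W_total = η_total · Q_H = 0.5377 × 7.76 = 4.173 kJ.

W_total ≈ 4.173 kJ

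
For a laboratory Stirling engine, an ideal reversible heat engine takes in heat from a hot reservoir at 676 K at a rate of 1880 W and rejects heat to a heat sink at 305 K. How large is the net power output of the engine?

Ẇ ≈ 1032 W

The Carnot efficiency is η = 1 − T_C/T_H = 1 − 305.00/676.00 = 0.5488.
W = η·Q_H = 0.5488 × 1880 = 1032 W.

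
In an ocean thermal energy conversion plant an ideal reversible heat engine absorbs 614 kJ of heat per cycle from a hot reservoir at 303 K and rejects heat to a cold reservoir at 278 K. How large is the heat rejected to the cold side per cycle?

Q_C ≈ 563 kJ

η_rev = 1 − T_C/T_H = 1 − 278.00/303.00 = 0.0825.
For a reversible cycle Q_C/Q_H = T_C/T_H, so Q_C = 614 × 278.00/303.00 = 563 kJ.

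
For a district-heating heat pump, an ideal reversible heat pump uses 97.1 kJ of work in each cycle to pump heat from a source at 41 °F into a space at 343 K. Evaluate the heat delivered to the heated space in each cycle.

Q_H ≈ 514 kJ

T_C = 41 °F → (41 − 32) × 5/9 = 5.00 °C = 278.15 K.
The Carnot heat-pump COP is COP_HP = T_H/(T_H − T_C) = 343.00/64.85 = 5.2891.
Q_H = COP_HP · W = 5.2891 × 97.1 = 514 kJ.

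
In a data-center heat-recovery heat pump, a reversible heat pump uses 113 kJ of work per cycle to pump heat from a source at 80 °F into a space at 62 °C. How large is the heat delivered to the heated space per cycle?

Q_H ≈ 1072 kJ

T_H = 62 °C → 62 + 273.15 = 335.15 K.
T_C = 80 °F → (80 − 32) × 5/9 = 26.67 °C = 299.82 K.
The Carnot heat-pump COP is COP_HP = T_H/(T_H − T_C) = 335.15/35.33 = 9.4854.
Q_H = COP_HP · W = 9.4854 × 113 = 1072 kJ.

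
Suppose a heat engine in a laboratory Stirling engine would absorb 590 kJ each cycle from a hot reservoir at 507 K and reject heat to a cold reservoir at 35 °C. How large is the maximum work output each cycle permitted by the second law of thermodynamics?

T_C = 35 °C → 35 + 273.15 = 308.15 K.
No engine can exceed the Carnot limit: η_max = 1 − T_C/T_H = 1 − 308.15/507.00 = 0.3922.
W_max = η_max · Q_H = 0.3922 × 590 = 231 kJ.

W_max ≈ 231 kJ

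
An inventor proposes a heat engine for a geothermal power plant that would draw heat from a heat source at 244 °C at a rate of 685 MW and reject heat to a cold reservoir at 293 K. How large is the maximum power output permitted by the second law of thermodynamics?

T_H = 244 °C → 244 + 273.15 = 517.15 K.
By the Carnot theorem, η_max = 1 − T_C/T_H = 1 − 293.00/517.15 = 0.4334.
W_max = η_max · Q_H = 0.4334 × 685 = 297 MW.

Ẇ_max ≈ 297 MW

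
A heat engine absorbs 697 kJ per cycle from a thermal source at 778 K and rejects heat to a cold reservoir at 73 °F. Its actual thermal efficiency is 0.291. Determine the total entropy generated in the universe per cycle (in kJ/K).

T_C = 73 °F → (73 − 32) × 5/9 = 22.78 °C = 295.93 K.
W = η·Q_H = 0.291 × 697 = 202.8 kJ, so Q_C = Q_H − W = 494.2 kJ.
Reservoir entropy changes: ΔS_H = −Q_H/T_H = −697/778.00 = -0.8959 kJ/K and ΔS_C = +Q_C/T_C = 494.2/295.93 = 1.670 kJ/K.
ΔS_univ = −Q_H/T_H + Q_C/T_C = 0.774 kJ/K (> 0, since η = 0.291 < η_Carnot = 0.620).

ΔS_univ ≈ 0.774 kJ/K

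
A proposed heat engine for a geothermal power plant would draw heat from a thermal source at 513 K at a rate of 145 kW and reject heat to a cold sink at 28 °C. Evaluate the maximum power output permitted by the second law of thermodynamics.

Ẇ_max ≈ 59.9 kW

T_C = 28 °C → 28 + 273.15 = 301.15 K.
The second-law ceiling is the Carnot efficiency, η_max = 1 − T_C/T_H = 1 − 301.15/513.00 = 0.4130.
W_max = η_max · Q_H = 0.4130 × 145 = 59.9 kW.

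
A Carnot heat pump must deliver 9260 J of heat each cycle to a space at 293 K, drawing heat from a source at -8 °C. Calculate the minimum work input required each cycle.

T_C = -8 °C → -8 + 273.15 = 265.15 K.
The Carnot heat-pump COP is COP_HP = T_H/(T_H − T_C) = 293.00/27.85 = 10.5206.
W = Q_H/COP_HP = 9260/10.5206 = 880.2 J.

W_in ≈ 880.2 J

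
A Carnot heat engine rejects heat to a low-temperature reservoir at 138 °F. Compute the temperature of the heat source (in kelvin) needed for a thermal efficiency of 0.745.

T_C = 138 °F → (138 − 32) × 5/9 = 58.89 °C = 332.04 K.
From η = 1 − T_C/T_H, solving for T_H gives T_H = T_C/(1 − η) = 332.04/(1 − 0.745) = 1302 K.

T_H ≈ 1302 K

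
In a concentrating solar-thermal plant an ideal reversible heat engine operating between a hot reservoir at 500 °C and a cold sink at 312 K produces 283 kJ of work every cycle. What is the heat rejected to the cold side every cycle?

Q_C ≈ 191 kJ

T_H = 500 °C → 500 + 273.15 = 773.15 K.
Carnot efficiency: η = 1 − T_C/T_H = 1 − 312.00/773.15 = 0.5965.
Since Q_C/Q_H = T_C/T_H and Q_H = W/η, Q_C = W·T_C/(T_H − T_C) = 283 × 312.00/461.15 = 191 kJ.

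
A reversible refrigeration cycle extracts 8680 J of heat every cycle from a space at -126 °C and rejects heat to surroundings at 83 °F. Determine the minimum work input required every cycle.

T_H = 83 °F → (83 − 32) × 5/9 = 28.33 °C = 301.48 K.
T_C = -126 °C → -126 + 273.15 = 147.15 K.
COP_R = T_C/(T_H − T_C) = 147.15/154.33 = 0.9535.
W = Q_C/COP_R = 8680/0.9535 = 9100 J.

W_in ≈ 9100 J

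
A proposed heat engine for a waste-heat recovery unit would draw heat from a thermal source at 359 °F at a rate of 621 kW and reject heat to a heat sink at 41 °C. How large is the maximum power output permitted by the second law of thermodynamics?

Ẇ_max ≈ 192 kW

T_H = 359 °F → (359 − 32) × 5/9 = 181.67 °C = 454.82 K.
T_C = 41 °C → 41 + 273.15 = 314.15 K.
By the Carnot theorem, η_max = 1 − T_C/T_H = 1 − 314.15/454.82 = 0.3093.
W_max = η_max · Q_H = 0.3093 × 621 = 192 kW.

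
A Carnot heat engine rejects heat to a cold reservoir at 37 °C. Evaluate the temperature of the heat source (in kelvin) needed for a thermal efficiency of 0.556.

T_C = 37 °C → 37 + 273.15 = 310.15 K.
From η = 1 − T_C/T_H, solving for T_H gives T_H = T_C/(1 − η) = 310.15/(1 − 0.556) = 698.5 K.

T_H ≈ 698.5 K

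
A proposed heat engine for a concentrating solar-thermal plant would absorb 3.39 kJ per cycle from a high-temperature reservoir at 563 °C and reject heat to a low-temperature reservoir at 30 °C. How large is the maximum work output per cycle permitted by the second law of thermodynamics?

T_H = 563 °C → 563 + 273.15 = 836.15 K.
T_C = 30 °C → 30 + 273.15 = 303.15 K.
The second-law ceiling is the Carnot efficiency, η_max = 1 − T_C/T_H = 1 − 303.15/836.15 = 0.6374.
W_max = η_max · Q_H = 0.6374 × 3.39 = 2.161 kJ.

W_max ≈ 2.161 kJ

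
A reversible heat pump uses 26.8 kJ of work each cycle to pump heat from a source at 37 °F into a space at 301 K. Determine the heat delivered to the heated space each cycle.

Q_H ≈ 321.7 kJ

T_C = 37 °F → (37 − 32) × 5/9 = 2.78 °C = 275.93 K.
COP_HP = T_H/(T_H − T_C) = 301.00/25.07 = 12.0053.
Q_H = COP_HP · W = 12.0053 × 26.8 = 321.7 kJ.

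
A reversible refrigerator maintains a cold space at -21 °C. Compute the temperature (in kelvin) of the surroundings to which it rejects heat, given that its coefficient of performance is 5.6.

T_H ≈ 297 K

T_C = -21 °C → -21 + 273.15 = 252.15 K.
COP_R = T_C/(T_H − T_C) ⇒ T_H = T_C·(1 + 1/COP_R) = 252.15 × (1 + 1/5.6) = 297 K.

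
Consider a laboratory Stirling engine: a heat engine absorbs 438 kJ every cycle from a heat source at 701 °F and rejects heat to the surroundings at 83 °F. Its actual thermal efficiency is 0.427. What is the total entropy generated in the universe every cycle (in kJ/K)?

T_H = 701 °F → (701 − 32) × 5/9 = 371.67 °C = 644.82 K.
T_C = 83 °F → (83 − 32) × 5/9 = 28.33 °C = 301.48 K.
W = η·Q_H = 0.427 × 438 = 187.0 kJ, so Q_C = Q_H − W = 251.0 kJ.
Entropy balance on the reservoirs: −Q_H/T_H = -0.6793 kJ/K, +Q_C/T_C = 0.8325 kJ/K.
ΔS_univ = −Q_H/T_H + Q_C/T_C = 0.1532 kJ/K (> 0, since η = 0.427 < η_Carnot = 0.532).

ΔS_univ ≈ 0.1532 kJ/K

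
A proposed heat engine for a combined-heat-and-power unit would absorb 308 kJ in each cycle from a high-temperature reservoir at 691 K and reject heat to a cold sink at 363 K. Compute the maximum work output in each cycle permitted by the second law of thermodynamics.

W_max ≈ 146.2 kJ

The upper bound on efficiency is η_max = 1 − T_C/T_H = 1 − 363.00/691.00 = 0.4747.
W_max = η_max · Q_H = 0.4747 × 308 = 146.2 kJ.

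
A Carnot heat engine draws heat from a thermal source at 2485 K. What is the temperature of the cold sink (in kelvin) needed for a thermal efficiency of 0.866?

From η = 1 − T_C/T_H, T_C = T_H·(1 − η) = 2485.00 × (1 − 0.866) = 333 K.

T_C ≈ 333 K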